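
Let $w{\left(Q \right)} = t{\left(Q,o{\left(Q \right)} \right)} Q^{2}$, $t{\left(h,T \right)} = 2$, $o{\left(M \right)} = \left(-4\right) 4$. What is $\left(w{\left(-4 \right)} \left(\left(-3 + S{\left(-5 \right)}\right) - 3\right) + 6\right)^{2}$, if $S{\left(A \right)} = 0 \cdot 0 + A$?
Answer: $119716$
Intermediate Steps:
$o{\left(M \right)} = -16$
$S{\left(A \right)} = A$ ($S{\left(A \right)} = 0 + A = A$)
$w{\left(Q \right)} = 2 Q^{2}$
$\left(w{\left(-4 \right)} \left(\left(-3 + S{\left(-5 \right)}\right) - 3\right) + 6\right)^{2} = \left(2 \left(-4\right)^{2} \left(\left(-3 - 5\right) - 3\right) + 6\right)^{2} = \left(2 \cdot 16 \left(-8 - 3\right) + 6\right)^{2} = \left(32 \left(-11\right) + 6\right)^{2} = \left(-352 + 6\right)^{2} = \left(-346\right)^{2} = 119716$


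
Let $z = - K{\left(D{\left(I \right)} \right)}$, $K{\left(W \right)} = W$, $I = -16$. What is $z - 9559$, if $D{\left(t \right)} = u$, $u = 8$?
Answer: $-9567$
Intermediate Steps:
$D{\left(t \right)} = 8$
$z = -8$ ($z = \left(-1\right) 8 = -8$)
$z - 9559 = -8 - 9559 = -9567$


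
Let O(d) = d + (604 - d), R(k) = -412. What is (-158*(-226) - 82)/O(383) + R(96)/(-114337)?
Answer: 2036809405/34529774 ≈ 58.987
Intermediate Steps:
O(d) = 604
(-158*(-226) - 82)/O(383) + R(96)/(-114337) = (-158*(-226) - 82)/604 - 412/(-114337) = (35708 - 82)*(1/604) - 412*(-1/114337) = 35626*(1/604) + 412/114337 = 17813/302 + 412/114337 = 2036809405/34529774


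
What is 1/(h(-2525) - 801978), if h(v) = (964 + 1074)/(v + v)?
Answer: -2525/2024995469 ≈ -1.2469e-6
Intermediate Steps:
h(v) = 1019/v (h(v) = 2038/((2*v)) = 2038*(1/(2*v)) = 1019/v)
1/(h(-2525) - 801978) = 1/(1019/(-2525) - 801978) = 1/(1019*(-1/2525) - 801978) = 1/(-1019/2525 - 801978) = 1/(-2024995469/2525) = -2525/2024995469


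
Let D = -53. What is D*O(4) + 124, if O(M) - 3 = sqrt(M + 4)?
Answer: -35 - 106*sqrt(2) ≈ -184.91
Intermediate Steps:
O(M) = 3 + sqrt(4 + M) (O(M) = 3 + sqrt(M + 4) = 3 + sqrt(4 + M))
D*O(4) + 124 = -53*(3 + sqrt(4 + 4)) + 124 = -53*(3 + sqrt(8)) + 124 = -53*(3 + 2*sqrt(2)) + 124 = (-159 - 106*sqrt(2)) + 124 = -35 - 106*sqrt(2)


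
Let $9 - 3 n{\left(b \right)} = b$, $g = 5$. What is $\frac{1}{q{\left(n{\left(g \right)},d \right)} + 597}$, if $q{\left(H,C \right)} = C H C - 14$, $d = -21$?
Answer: $\frac{1}{1171} \approx 0.00085397$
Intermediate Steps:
$n{\left(b \right)} = 3 - \frac{b}{3}$
$q{\left(H,C \right)} = -14 + H C^{2}$ ($q{\left(H,C \right)} = H C^{2} - 14 = -14 + H C^{2}$)
$\frac{1}{q{\left(n{\left(g \right)},d \right)} + 597} = \frac{1}{\left(-14 + \left(3 - \frac{5}{3}\right) \left(-21\right)^{2}\right) + 597} = \frac{1}{\left(-14 + \left(3 - \frac{5}{3}\right) 441\right) + 597} = \frac{1}{\left(-14 + \frac{4}{3} \cdot 441\right) + 597} = \frac{1}{\left(-14 + 588\right) + 597} = \frac{1}{574 + 597} = \frac{1}{1171}$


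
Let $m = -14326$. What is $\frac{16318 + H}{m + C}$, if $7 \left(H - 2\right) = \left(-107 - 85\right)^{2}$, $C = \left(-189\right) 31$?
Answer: $- \frac{151104}{141295} \approx -1.0694$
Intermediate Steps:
$C = -5859$
$H = \frac{36878}{7}$ ($H = 2 + \frac{\left(-107 - 85\right)^{2}}{7} = 2 + \frac{\left(-192\right)^{2}}{7} = 2 + \frac{1}{7} \cdot 36864 = 2 + \frac{36864}{7} = \frac{36878}{7} \approx 5268.3$)
$\frac{16318 + H}{m + C} = \frac{16318 + \frac{36878}{7}}{-14326 - 5859} = \frac{151104}{7 \left(-20185\right)} = \frac{151104}{7} \left(- \frac{1}{20185}\right) = - \frac{151104}{141295}$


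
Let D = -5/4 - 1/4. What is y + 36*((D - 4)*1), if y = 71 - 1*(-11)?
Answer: -116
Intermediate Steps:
D = -3/2 (D = -5*¼ - 1*¼ = -5/4 - ¼ = -3/2 ≈ -1.5000)
y = 82 (y = 71 + 11 = 82)
y + 36*((D - 4)*1) = 82 + 36*((-3/2 - 4)*1) = 82 + 36*(-11/2*1) = 82 + 36*(-11/2) = 82 - 198 = -116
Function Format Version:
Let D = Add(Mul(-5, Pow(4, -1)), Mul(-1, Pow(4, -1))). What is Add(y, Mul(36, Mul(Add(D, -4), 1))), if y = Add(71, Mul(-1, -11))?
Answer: -116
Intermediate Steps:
D = Rational(-3, 2) (D = Add(Mul(-5, Rational(1, 4)), Mul(-1, Rational(1, 4))) = Add(Rational(-5, 4), Rational(-1, 4)) = Rational(-3, 2) ≈ -1.5000)
y = 82 (y = Add(71, 11) = 82)
Add(y, Mul(36, Mul(Add(D, -4), 1))) = Add(82, Mul(36, Mul(Add(Rational(-3, 2), -4), 1))) = Add(82, Mul(36, Mul(Rational(-11, 2), 1))) = Add(82, Mul(36, Rational(-11, 2))) = Add(82, -198) = -116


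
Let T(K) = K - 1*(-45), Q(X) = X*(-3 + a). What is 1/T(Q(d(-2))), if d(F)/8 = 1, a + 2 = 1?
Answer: 1/13 ≈ 0.076923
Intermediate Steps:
a = -1 (a = -2 + 1 = -1)
d(F) = 8 (d(F) = 8*1 = 8)
Q(X) = -4*X (Q(X) = X*(-3 - 1) = X*(-4) = -4*X)
T(K) = 45 + K (T(K) = K + 45 = 45 + K)
1/T(Q(d(-2))) = 1/(45 - 4*8) = 1/(45 - 32) = 1/13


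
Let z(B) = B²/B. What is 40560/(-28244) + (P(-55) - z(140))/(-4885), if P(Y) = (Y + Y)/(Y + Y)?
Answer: -48552421/34492985 ≈ -1.4076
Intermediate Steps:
z(B) = B
P(Y) = 1 (P(Y) = (2*Y)/((2*Y)) = (2*Y)*(1/(2*Y)) = 1)
40560/(-28244) + (P(-55) - z(140))/(-4885) = 40560/(-28244) + (1 - 1*140)/(-4885) = 40560*(-1/28244) + (1 - 140)*(-1/4885) = -10140/7061 - 139*(-1/4885) = -10140/7061 + 139/4885 = -48552421/34492985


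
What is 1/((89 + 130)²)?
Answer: 1/47961 ≈ 2.0850e-5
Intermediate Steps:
1/((89 + 130)²) = 1/(219²) = 1/47961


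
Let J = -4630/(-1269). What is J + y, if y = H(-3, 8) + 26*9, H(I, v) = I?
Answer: 297769/1269 ≈ 234.65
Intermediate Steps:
J = 4630/1269 (J = -4630*(-1/1269) = 4630/1269 ≈ 3.6485)
y = 231 (y = -3 + 26*9 = -3 + 234 = 231)
J + y = 4630/1269 + 231 = 297769/1269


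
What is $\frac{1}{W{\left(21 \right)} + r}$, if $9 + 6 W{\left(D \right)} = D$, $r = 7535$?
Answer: $\frac{1}{7537} \approx 0.00013268$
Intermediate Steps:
$W{\left(D \right)} = - \frac{3}{2} + \frac{D}{6}$
$\frac{1}{W{\left(21 \right)} + r} = \frac{1}{\left(- \frac{3}{2} + \frac{1}{6} \cdot 21\right) + 7535} = \frac{1}{\left(- \frac{3}{2} + \frac{7}{2}\right) + 7535} = \frac{1}{2 + 7535} = \frac{1}{7537}$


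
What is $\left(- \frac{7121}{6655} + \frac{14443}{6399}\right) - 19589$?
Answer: $- \frac{834153772319}{42585345} \approx -19588.0$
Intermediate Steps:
$\left(- \frac{7121}{6655} + \frac{14443}{6399}\right) - 19589 = \frac{50550886}{42585345} - 19589 = - \frac{834153772319}{42585345}$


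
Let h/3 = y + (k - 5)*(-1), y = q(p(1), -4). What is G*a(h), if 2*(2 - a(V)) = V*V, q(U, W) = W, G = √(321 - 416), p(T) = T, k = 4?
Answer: -77*I*√95/2 ≈ -375.25*I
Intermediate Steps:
G = I*√95 (G = √(-95) = I*√95 ≈ 9.7468*I)
y = -4
h = -9 (h = 3*(-4 + (4 - 5)*(-1)) = 3*(-4 - 1*(-1)) = 3*(-4 + 1) = 3*(-3) = -9)
a(V) = 2 - V²/2 (a(V) = 2 - V*V/2 = 2 - V²/2)
G*a(h) = (I*√95)*(2 - ½*(-9)²) = (I*√95)*(2 - ½*81) = (I*√95)*(2 - 81/2) = (I*√95)*(-77/2) = -77*I*√95/2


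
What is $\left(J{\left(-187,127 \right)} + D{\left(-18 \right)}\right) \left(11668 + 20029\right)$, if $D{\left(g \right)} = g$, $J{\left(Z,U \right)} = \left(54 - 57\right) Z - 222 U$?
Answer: $-876453747$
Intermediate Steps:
$J{\left(Z,U \right)} = - 222 U - 3 Z$ ($J{\left(Z,U \right)} = \left(54 - 57\right) Z - 222 U = - 3 Z - 222 U = - 222 U - 3 Z$)
$\left(J{\left(-187,127 \right)} + D{\left(-18 \right)}\right) \left(11668 + 20029\right) = \left(\left(\left(-222\right) 127 - -561\right) - 18\right) \left(11668 + 20029\right) = \left(\left(-28194 + 561\right) - 18\right) 31697 = \left(-27633 - 18\right) 31697 = \left(-27651\right) 31697 = -876453747$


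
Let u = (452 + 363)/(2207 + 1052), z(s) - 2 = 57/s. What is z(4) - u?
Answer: 208575/13036 ≈ 16.000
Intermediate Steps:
z(s) = 2 + 57/s
u = 815/3259 ≈ 0.25008
z(4) - u = (2 + 57/4) - 1*815/3259 = (2 + 57*(1/4)) - 815/3259 = (2 + 57/4) - 815/3259 = 65/4 - 815/3259 = 208575/13036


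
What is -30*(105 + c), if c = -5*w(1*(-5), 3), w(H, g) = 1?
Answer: -3000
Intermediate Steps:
c = -5 (c = -5*1 = -5)
-30*(105 + c) = -30*(105 - 5) = -30*100 = -3000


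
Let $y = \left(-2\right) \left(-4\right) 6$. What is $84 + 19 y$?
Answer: $996$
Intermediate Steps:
$y = 48$ ($y = 8 \cdot 6 = 48$)
$84 + 19 y = 84 + 19 \cdot 48 = 84 + 912 = 996$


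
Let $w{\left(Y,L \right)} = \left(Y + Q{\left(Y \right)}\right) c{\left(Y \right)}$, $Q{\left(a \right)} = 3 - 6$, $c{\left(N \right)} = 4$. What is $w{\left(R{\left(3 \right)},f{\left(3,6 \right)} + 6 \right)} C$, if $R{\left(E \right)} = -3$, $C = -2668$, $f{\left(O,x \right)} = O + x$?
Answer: $64032$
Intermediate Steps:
$Q{\left(a \right)} = -3$ ($Q{\left(a \right)} = 3 - 6 = -3$)
$w{\left(Y,L \right)} = -12 + 4 Y$ ($w{\left(Y,L \right)} = \left(Y - 3\right) 4 = \left(-3 + Y\right) 4 = -12 + 4 Y$)
$w{\left(R{\left(3 \right)},f{\left(3,6 \right)} + 6 \right)} C = \left(-12 + 4 \left(-3\right)\right) \left(-2668\right) = \left(-12 - 12\right) \left(-2668\right) = \left(-24\right) \left(-2668\right) = 64032$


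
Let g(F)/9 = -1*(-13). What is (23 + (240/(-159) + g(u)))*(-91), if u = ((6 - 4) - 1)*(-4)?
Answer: -667940/53 ≈ -12603.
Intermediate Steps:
u = -4 (u = (2 - 1)*(-4) = 1*(-4) = -4)
g(F) = 117 (g(F) = 9*(-1*(-13)) = 9*13 = 117)
(23 + (240/(-159) + g(u)))*(-91) = (23 + (240/(-159) + 117))*(-91) = (23 + (240*(-1/159) + 117))*(-91) = (23 + (-80/53 + 117))*(-91) = (23 + 6121/53)*(-91) = (7340/53)*(-91) = -667940/53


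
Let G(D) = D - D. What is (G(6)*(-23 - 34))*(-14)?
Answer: 0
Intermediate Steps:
G(D) = 0
(G(6)*(-23 - 34))*(-14) = (0*(-23 - 34))*(-14) = (0*(-57))*(-14) = 0*(-14) = 0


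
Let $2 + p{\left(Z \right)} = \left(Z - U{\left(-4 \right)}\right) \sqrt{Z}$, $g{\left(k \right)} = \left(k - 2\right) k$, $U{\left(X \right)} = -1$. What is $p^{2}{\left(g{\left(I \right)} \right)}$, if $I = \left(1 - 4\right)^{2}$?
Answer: $258052 - 768 \sqrt{7} \approx 2.5602 \cdot 10^{5}$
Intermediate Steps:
$I = 9$ ($I = \left(-3\right)^{2} = 9$)
$g{\left(k \right)} = k \left(-2 + k\right)$ ($g{\left(k \right)} = \left(-2 + k\right) k = k \left(-2 + k\right)$)
$p{\left(Z \right)} = -2 + \sqrt{Z} \left(1 + Z\right)$ ($p{\left(Z \right)} = -2 + \left(Z - -1\right) \sqrt{Z} = -2 + \left(Z + 1\right) \sqrt{Z} = -2 + \left(1 + Z\right) \sqrt{Z} = -2 + \sqrt{Z} \left(1 + Z\right)$)
$p^{2}{\left(g{\left(I \right)} \right)} = \left(-2 + \sqrt{9 \left(-2 + 9\right)} + \left(9 \left(-2 + 9\right)\right)^{\frac{3}{2}}\right)^{2} = \left(-2 + \sqrt{9 \cdot 7} + \left(9 \cdot 7\right)^{\frac{3}{2}}\right)^{2} = \left(-2 + \sqrt{63} + 63^{\frac{3}{2}}\right)^{2} = \left(-2 + 3 \sqrt{7} + 189 \sqrt{7}\right)^{2} = \left(-2 + 192 \sqrt{7}\right)^{2}$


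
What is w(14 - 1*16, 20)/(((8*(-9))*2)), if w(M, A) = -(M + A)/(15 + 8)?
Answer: 1/184 ≈ 0.0054348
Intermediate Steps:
w(M, A) = -A/23 - M/23 (w(M, A) = -(A + M)/23 = -(A/23 + M/23) = -A/23 - M/23)
w(14 - 1*16, 20)/(((8*(-9))*2)) = (-1/23*20 - (14 - 1*16)/23)/(((8*(-9))*2)) = (-20/23 - (14 - 16)/23)/((-72*2)) = (-20/23 - 1/23*(-2))/(-144) = (-20/23 + 2/23)*(-1/144) = -18/23*(-1/144) = 1/184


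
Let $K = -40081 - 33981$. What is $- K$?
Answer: $74062$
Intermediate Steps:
$K = -74062$ ($K = -40081 - 33981 = -74062$)
$- K = \left(-1\right) \left(-74062\right) = 74062$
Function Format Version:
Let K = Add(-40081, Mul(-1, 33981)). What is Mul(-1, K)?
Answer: 74062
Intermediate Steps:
K = -74062 (K = Add(-40081, -33981) = -74062)
Mul(-1, K) = Mul(-1, -74062) = 74062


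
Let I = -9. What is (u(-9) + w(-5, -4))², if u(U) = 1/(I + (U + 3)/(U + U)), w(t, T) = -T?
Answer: 10201/676 ≈ 15.090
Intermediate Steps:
u(U) = 1/(-9 + (3 + U)/(2*U)) (u(U) = 1/(-9 + (U + 3)/(U + U)) = 1/(-9 + (3 + U)/((2*U))) = 1/(-9 + (3 + U)*(1/(2*U))) = 1/(-9 + (3 + U)/(2*U)))
(u(-9) + w(-5, -4))² = (-2*(-9)/(-3 + 17*(-9)) - 1*(-4))² = (-2*(-9)/(-3 - 153) + 4)² = (-2*(-9)/(-156) + 4)² = (-2*(-9)*(-1/156) + 4)² = (-3/26 + 4)² = (101/26)² = 10201/676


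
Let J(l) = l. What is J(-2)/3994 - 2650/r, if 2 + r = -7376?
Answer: 2642336/7366933 ≈ 0.35868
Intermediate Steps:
r = -7378 (r = -2 - 7376 = -7378)
J(-2)/3994 - 2650/r = -2/3994 - 2650/(-7378) = -2*1/3994 - 2650*(-1/7378) = -1/1997 + 1325/3689 = 2642336/7366933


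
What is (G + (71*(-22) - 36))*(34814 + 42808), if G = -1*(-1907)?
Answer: 23985198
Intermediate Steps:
G = 1907
(G + (71*(-22) - 36))*(34814 + 42808) = (1907 + (71*(-22) - 36))*(34814 + 42808) = (1907 + (-1562 - 36))*77622 = (1907 - 1598)*77622 = 309*77622 = 23985198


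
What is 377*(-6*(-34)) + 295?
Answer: 77203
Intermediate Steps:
377*(-6*(-34)) + 295 = 377*204 + 295 = 76908 + 295 = 77203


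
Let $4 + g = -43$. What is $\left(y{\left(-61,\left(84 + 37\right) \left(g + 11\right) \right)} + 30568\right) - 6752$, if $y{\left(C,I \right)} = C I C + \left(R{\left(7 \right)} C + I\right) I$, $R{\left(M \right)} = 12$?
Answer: $5978468$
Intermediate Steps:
$g = -47$ ($g = -4 - 43 = -47$)
$y{\left(C,I \right)} = I C^{2} + I \left(I + 12 C\right)$ ($y{\left(C,I \right)} = C I C + \left(12 C + I\right) I = I C^{2} + \left(I + 12 C\right) I = I C^{2} + I \left(I + 12 C\right)$)
$\left(y{\left(-61,\left(84 + 37\right) \left(g + 11\right) \right)} + 30568\right) - 6752 = \left(\left(84 + 37\right) \left(-47 + 11\right) \left(\left(84 + 37\right) \left(-47 + 11\right) + \left(-61\right)^{2} + 12 \left(-61\right)\right) + 30568\right) - 6752 = \left(121 \left(-36\right) \left(121 \left(-36\right) + 3721 - 732\right) + 30568\right) - 6752 = \left(- 4356 \left(-4356 + 3721 - 732\right) + 30568\right) - 6752 = \left(\left(-4356\right) \left(-1367\right) + 30568\right) - 6752 = \left(5954652 + 30568\right) - 6752 = 5985220 - 6752 = 5978468$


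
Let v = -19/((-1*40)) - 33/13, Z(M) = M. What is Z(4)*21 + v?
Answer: 42607/520 ≈ 81.937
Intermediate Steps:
v = -1073/520 (v = -19/(-40) - 33*1/13 = -19*(-1/40) - 33/13 = 19/40 - 33/13 = -1073/520 ≈ -2.0635)
Z(4)*21 + v = 4*21 - 1073/520 = 84 - 1073/520 = 42607/520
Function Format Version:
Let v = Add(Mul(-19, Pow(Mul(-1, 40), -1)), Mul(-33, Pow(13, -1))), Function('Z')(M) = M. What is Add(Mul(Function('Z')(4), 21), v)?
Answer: Rational(42607, 520) ≈ 81.937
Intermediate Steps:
v = Rational(-1073, 520) (v = Add(Mul(-19, Pow(-40, -1)), Mul(-33, Rational(1, 13))) = Add(Mul(-19, Rational(-1, 40)), Rational(-33, 13)) = Add(Rational(19, 40), Rational(-33, 13)) = Rational(-1073, 520) ≈ -2.0635)
Add(Mul(Function('Z')(4), 21), v) = Add(Mul(4, 21), Rational(-1073, 520)) = Add(84, Rational(-1073, 520)) = Rational(42607, 520)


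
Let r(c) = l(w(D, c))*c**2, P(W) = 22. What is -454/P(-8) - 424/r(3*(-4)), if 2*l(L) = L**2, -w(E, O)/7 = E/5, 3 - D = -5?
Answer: -6421423/310464 ≈ -20.683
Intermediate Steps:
D = 8 (D = 3 - 1*(-5) = 3 + 5 = 8)
w(E, O) = -7*E/5
l(L) = L**2/2
r(c) = 1568*c**2/25 (r(c) = ((-7/5*8)**2/2)*c**2 = ((-56/5)**2/2)*c**2 = ((1/2)*(3136/25))*c**2 = 1568*c**2/25)
-454/P(-8) - 424/r(3*(-4)) = -454/22 - 424/(1568*(3*(-4))**2/25) = -454*1/22 - 424/((1568/25)*(-12)**2) = -227/11 - 424/((1568/25)*144) = -227/11 - 424/225792/25 = -227/11 - 424*25/225792 = -227/11 - 1325/28224 = -6421423/310464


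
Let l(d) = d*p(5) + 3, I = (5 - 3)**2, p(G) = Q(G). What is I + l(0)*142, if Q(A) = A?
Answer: 430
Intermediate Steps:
p(G) = G
I = 4 (I = 2**2 = 4)
l(d) = 3 + 5*d (l(d) = d*5 + 3 = 5*d + 3 = 3 + 5*d)
I + l(0)*142 = 4 + (3 + 5*0)*142 = 4 + (3 + 0)*142 = 4 + 3*142 = 4 + 426 = 430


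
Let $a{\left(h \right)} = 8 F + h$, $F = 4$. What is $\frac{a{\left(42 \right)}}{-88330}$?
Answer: $- \frac{37}{44165} \approx -0.00083777$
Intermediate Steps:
$a{\left(h \right)} = 32 + h$ ($a{\left(h \right)} = 8 \cdot 4 + h = 32 + h$)
$\frac{a{\left(42 \right)}}{-88330} = \frac{32 + 42}{-88330} = 74 \left(- \frac{1}{88330}\right) = - \frac{37}{44165}$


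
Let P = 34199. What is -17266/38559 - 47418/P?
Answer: -2418870596/1318679241 ≈ -1.8343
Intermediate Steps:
-17266/38559 - 47418/P = -17266/38559 - 47418/34199 = -2418870596/1318679241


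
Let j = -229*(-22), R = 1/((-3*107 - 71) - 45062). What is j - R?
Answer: 228997253/45454 ≈ 5038.0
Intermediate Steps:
R = -1/45454 (R = 1/((-321 - 71) - 45062) = 1/(-392 - 45062) = 1/(-45454) = -1/45454 ≈ -2.2000e-5)
j = 5038
j - R = 5038 - 1*(-1/45454) = 5038 + 1/45454 = 228997253/45454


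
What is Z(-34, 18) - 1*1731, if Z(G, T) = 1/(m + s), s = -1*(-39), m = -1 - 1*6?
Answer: -55391/32 ≈ -1731.0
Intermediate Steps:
m = -7 (m = -1 - 6 = -7)
s = 39
Z(G, T) = 1/32 (Z(G, T) = 1/(-7 + 39) = 1/32)
Z(-34, 18) - 1*1731 = 1/32 - 1*1731 = 1/32 - 1731 = -55391/32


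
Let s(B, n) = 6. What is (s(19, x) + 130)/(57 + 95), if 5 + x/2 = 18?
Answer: 17/19 ≈ 0.89474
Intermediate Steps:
x = 26 (x = -10 + 2*18 = -10 + 36 = 26)
(s(19, x) + 130)/(57 + 95) = (6 + 130)/(57 + 95) = 136/152 = 136*(1/152) = 17/19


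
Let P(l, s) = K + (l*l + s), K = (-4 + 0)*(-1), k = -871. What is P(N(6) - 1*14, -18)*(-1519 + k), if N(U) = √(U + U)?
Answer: -463660 + 133840*√3 ≈ -2.3184e+5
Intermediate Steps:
K = 4 (K = -4*(-1) = 4)
N(U) = √2*√U (N(U) = √(2*U) = √2*√U)
P(l, s) = 4 + s + l² (P(l, s) = 4 + (l*l + s) = 4 + (l² + s) = 4 + (s + l²) = 4 + s + l²)
P(N(6) - 1*14, -18)*(-1519 + k) = (4 - 18 + (√2*√6 - 1*14)²)*(-1519 - 871) = (4 - 18 + (2*√3 - 14)²)*(-2390) = (4 - 18 + (-14 + 2*√3)²)*(-2390) = (-14 + (-14 + 2*√3)²)*(-2390) = 33460 - 2390*(-14 + 2*√3)²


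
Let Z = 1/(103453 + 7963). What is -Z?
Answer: -1/111416 ≈ -8.9754e-6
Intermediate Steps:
Z = 1/111416 ≈ 8.9754e-6
-Z = -1*1/111416 = -1/111416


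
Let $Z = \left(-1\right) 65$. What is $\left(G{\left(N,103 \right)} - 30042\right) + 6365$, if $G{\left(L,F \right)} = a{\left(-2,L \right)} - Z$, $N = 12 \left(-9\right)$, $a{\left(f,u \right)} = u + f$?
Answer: $-23722$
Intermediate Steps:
$Z = -65$
$a{\left(f,u \right)} = f + u$
$N = -108$
$G{\left(L,F \right)} = 63 + L$ ($G{\left(L,F \right)} = \left(-2 + L\right) - -65 = \left(-2 + L\right) + 65 = 63 + L$)
$\left(G{\left(N,103 \right)} - 30042\right) + 6365 = \left(\left(63 - 108\right) - 30042\right) + 6365 = \left(-45 - 30042\right) + 6365 = -30087 + 6365 = -23722$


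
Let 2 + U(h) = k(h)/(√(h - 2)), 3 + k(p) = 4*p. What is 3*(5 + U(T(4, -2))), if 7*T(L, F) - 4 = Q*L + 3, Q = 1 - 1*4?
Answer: 9 + 123*I*√133/133 ≈ 9.0 + 10.665*I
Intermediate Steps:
k(p) = -3 + 4*p
Q = -3 (Q = 1 - 4 = -3)
T(L, F) = 1 - 3*L/7 (T(L, F) = 4/7 + (-3*L + 3)/7 = 4/7 + (3 - 3*L)/7 = 4/7 + (3/7 - 3*L/7) = 1 - 3*L/7)
U(h) = -2 + (-3 + 4*h)/√(-2 + h) (U(h) = -2 + (-3 + 4*h)/(√(h - 2)) = -2 + (-3 + 4*h)/(√(-2 + h)) = -2 + (-3 + 4*h)/√(-2 + h))
3*(5 + U(T(4, -2))) = 3*(5 + (-3 - 2*√(-2 + (1 - 3/7*4)) + 4*(1 - 3/7*4))/√(-2 + (1 - 3/7*4))) = 3*(5 + (-3 - 2*√(-2 + (1 - 12/7)) + 4*(1 - 12/7))/√(-2 + (1 - 12/7))) = 3*(5 + (-3 - 2*√(-2 - 5/7) + 4*(-5/7))/√(-2 - 5/7)) = 3*(5 + (-3 - 2*I*√133/7 - 20/7)/√(-19/7)) = 3*(5 + (-I*√133/19)*(-3 - 2*I*√133/7 - 20/7)) = 3*(5 + (-I*√133/19)*(-41/7 - 2*I*√133/7)) = 3*(5 - I*√133*(-41/7 - 2*I*√133/7)/19) = 15 - 3*I*√133*(-41/7 - 2*I*√133/7)/19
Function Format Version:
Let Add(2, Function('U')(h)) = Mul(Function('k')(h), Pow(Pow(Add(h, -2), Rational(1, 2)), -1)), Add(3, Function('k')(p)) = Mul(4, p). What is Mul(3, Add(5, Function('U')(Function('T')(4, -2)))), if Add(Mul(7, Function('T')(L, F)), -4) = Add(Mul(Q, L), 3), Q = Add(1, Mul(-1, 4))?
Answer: Add(9, Mul(Rational(123, 133), I, Pow(133, Rational(1, 2)))) ≈ Add(9.0000, Mul(10.665, I))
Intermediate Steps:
Function('k')(p) = Add(-3, Mul(4, p))
Q = -3 (Q = Add(1, -4) = -3)
Function('T')(L, F) = Add(1, Mul(Rational(-3, 7), L)) (Function('T')(L, F) = Add(Rational(4, 7), Mul(Rational(1, 7), Add(Mul(-3, L), 3))) = Add(Rational(4, 7), Mul(Rational(1, 7), Add(3, Mul(-3, L)))) = Add(Rational(4, 7), Add(Rational(3, 7), Mul(Rational(-3, 7), L))) = Add(1, Mul(Rational(-3, 7), L)))
Function('U')(h) = Add(-2, Mul(Pow(Add(-2, h), Rational(-1, 2)), Add(-3, Mul(4, h)))) (Function('U')(h) = Add(-2, Mul(Add(-3, Mul(4, h)), Pow(Pow(Add(h, -2), Rational(1, 2)), -1))) = Add(-2, Mul(Add(-3, Mul(4, h)), Pow(Pow(Add(-2, h), Rational(1, 2)), -1))) = Add(-2, Mul(Add(-3, Mul(4, h)), Pow(Add(-2, h), Rational(-1, 2)))) = Add(-2, Mul(Pow(Add(-2, h), Rational(-1, 2)), Add(-3, Mul(4, h)))))
Mul(3, Add(5, Function('U')(Function('T')(4, -2)))) = Mul(3, Add(5, Mul(Pow(Add(-2, Add(1, Mul(Rational(-3, 7), 4))), Rational(-1, 2)), Add(-3, Mul(-2, Pow(Add(-2, Add(1, Mul(Rational(-3, 7), 4))), Rational(1, 2))), Mul(4, Add(1, Mul(Rational(-3, 7), 4))))))) = Mul(3, Add(5, Mul(Pow(Add(-2, Add(1, Rational(-12, 7))), Rational(-1, 2)), Add(-3, Mul(-2, Pow(Add(-2, Add(1, Rational(-12, 7))), Rational(1, 2))), Mul(4, Add(1, Rational(-12, 7))))))) = Mul(3, Add(5, Mul(Pow(Add(-2, Rational(-5, 7)), Rational(-1, 2)), Add(-3, Mul(-2, Pow(Add(-2, Rational(-5, 7)), Rational(1, 2))), Mul(4, Rational(-5, 7)))))) = Mul(3, Add(5, Mul(Pow(Rational(-19, 7), Rational(-1, 2)), Add(-3, Mul(-2, Pow(Rational(-19, 7), Rational(1, 2))), Rational(-20, 7))))) = Mul(3, Add(5, Mul(Mul(Rational(-1, 19), I, Pow(133, Rational(1, 2))), Add(-3, Mul(-2, Mul(Rational(1, 7), I, Pow(133, Rational(1, 2)))), Rational(-20, 7))))) = Mul(3, Add(5, Mul(Mul(Rational(-1, 19), I, Pow(133, Rational(1, 2))), Add(-3, Mul(Rational(-2, 7), I, Pow(133, Rational(1, 2))), Rational(-20, 7))))) = Mul(3, Add(5, Mul(Mul(Rational(-1, 19), I, Pow(133, Rational(1, 2))), Add(Rational(-41, 7), Mul(Rational(-2, 7), I, Pow(133, Rational(1, 2))))))) = Mul(3, Add(5, Mul(Rational(-1, 19), I, Pow(133, Rational(1, 2)), Add(Rational(-41, 7), Mul(Rational(-2, 7), I, Pow(133, Rational(1, 2))))))) = Add(15, Mul(Rational(-3, 19), I, Pow(133, Rational(1, 2)), Add(Rational(-41, 7), Mul(Rational(-2, 7), I, Pow(133, Rational(1, 2))))))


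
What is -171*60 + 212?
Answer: -10048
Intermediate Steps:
-171*60 + 212 = -10260 + 212 = -10048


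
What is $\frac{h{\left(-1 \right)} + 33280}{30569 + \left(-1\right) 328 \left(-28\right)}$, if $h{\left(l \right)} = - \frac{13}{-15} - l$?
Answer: $\frac{499228}{596295} \approx 0.83722$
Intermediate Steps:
$h{\left(l \right)} = \frac{13}{15} - l$ ($h{\left(l \right)} = \left(-13\right) \left(- \frac{1}{15}\right) - l = \frac{13}{15} - l$)
$\frac{h{\left(-1 \right)} + 33280}{30569 + \left(-1\right) 328 \left(-28\right)} = \frac{\left(\frac{13}{15} - -1\right) + 33280}{30569 + \left(-1\right) 328 \left(-28\right)} = \frac{\left(\frac{13}{15} + 1\right) + 33280}{30569 - -9184} = \frac{\frac{28}{15} + 33280}{30569 + 9184} = \frac{499228}{15 \cdot 39753} = \frac{499228}{15} \cdot \frac{1}{39753} = \frac{499228}{596295}$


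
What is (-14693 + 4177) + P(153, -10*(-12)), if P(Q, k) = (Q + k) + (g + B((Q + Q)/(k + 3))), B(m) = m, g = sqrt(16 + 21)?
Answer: -419861/41 + sqrt(37) ≈ -10234.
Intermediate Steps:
g = sqrt(37) ≈ 6.0828
P(Q, k) = Q + k + sqrt(37) + 2*Q/(3 + k) (P(Q, k) = (Q + k) + (sqrt(37) + (Q + Q)/(k + 3)) = (Q + k) + (sqrt(37) + (2*Q)/(3 + k)) = (Q + k) + (sqrt(37) + 2*Q/(3 + k)) = Q + k + sqrt(37) + 2*Q/(3 + k))
(-14693 + 4177) + P(153, -10*(-12)) = (-14693 + 4177) + (2*153 + (3 - 10*(-12))*(153 - 10*(-12) + sqrt(37)))/(3 - 10*(-12)) = -10516 + (306 + (3 + 120)*(153 + 120 + sqrt(37)))/(3 + 120) = -10516 + (306 + 123*(273 + sqrt(37)))/123 = -10516 + (306 + (33579 + 123*sqrt(37)))/123 = -10516 + (33885 + 123*sqrt(37))/123 = -10516 + (11295/41 + sqrt(37)) = -419861/41 + sqrt(37)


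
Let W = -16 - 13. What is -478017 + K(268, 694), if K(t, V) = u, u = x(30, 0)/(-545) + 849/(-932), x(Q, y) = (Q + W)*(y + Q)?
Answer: -48560889129/101588 ≈ -4.7802e+5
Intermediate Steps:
W = -29
x(Q, y) = (-29 + Q)*(Q + y) (x(Q, y) = (Q - 29)*(y + Q) = (-29 + Q)*(Q + y))
u = -98133/101588 (u = (30**2 - 29*30 - 29*0 + 30*0)/(-545) + 849/(-932) = (900 - 870 + 0 + 0)*(-1/545) + 849*(-1/932) = 30*(-1/545) - 849/932 = -6/109 - 849/932 = -98133/101588 ≈ -0.96599)
K(t, V) = -98133/101588
-478017 + K(268, 694) = -478017 - 98133/101588 = -48560889129/101588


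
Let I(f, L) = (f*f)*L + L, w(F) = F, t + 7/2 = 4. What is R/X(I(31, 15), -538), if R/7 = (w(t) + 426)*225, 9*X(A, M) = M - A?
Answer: -12091275/29936 ≈ -403.90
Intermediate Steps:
t = ½ (t = -7/2 + 4 = ½ ≈ 0.50000)
I(f, L) = L + L*f² (I(f, L) = f²*L + L = L*f² + L = L + L*f²)
X(A, M) = -A/9 + M/9 (X(A, M) = (M - A)/9 = -A/9 + M/9)
R = 1343475/2 (R = 7*((½ + 426)*225) = 7*((853/2)*225) = 7*(191925/2) = 1343475/2 ≈ 6.7174e+5)
R/X(I(31, 15), -538) = 1343475/(2*(-5*(1 + 31²)/3 + (⅑)*(-538))) = 1343475/(2*(-5*(1 + 961)/3 - 538/9)) = 1343475/(2*(-5*962/3 - 538/9)) = 1343475/(2*(-⅑*14430 - 538/9)) = 1343475/(2*(-4810/3 - 538/9)) = 1343475/(2*(-14968/9)) = (1343475/2)*(-9/14968) = -12091275/29936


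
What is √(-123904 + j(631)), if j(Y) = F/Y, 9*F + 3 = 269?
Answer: 5*I*√17760139882/1893 ≈ 352.0*I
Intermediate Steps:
F = 266/9 (F = -⅓ + (⅑)*269 = -⅓ + 269/9 = 266/9 ≈ 29.556)
j(Y) = 266/(9*Y)
√(-123904 + j(631)) = √(-123904 + (266/9)/631) = √(-123904 + (266/9)*(1/631)) = √(-123904 + 266/5679) = √(-703650550/5679) = 5*I*√17760139882/1893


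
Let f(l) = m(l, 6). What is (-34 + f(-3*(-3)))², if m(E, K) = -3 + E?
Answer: 784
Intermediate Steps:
f(l) = -3 + l
(-34 + f(-3*(-3)))² = (-34 + (-3 - 3*(-3)))² = (-34 + (-3 + 9))² = (-34 + 6)² = (-28)² = 784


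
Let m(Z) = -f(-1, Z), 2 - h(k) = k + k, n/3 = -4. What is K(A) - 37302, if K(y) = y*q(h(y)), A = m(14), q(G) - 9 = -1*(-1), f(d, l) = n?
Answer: -37182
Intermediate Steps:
n = -12 (n = 3*(-4) = -12)
f(d, l) = -12
h(k) = 2 - 2*k (h(k) = 2 - (k + k) = 2 - 2*k)
q(G) = 10 (q(G) = 9 - 1*(-1) = 9 + 1 = 10)
m(Z) = 12 (m(Z) = -1*(-12) = 12)
A = 12
K(y) = 10*y (K(y) = y*10 = 10*y)
K(A) - 37302 = 10*12 - 37302 = 120 - 37302 = -37182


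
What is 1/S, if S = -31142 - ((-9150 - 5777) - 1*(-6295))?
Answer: -1/22510 ≈ -4.4425e-5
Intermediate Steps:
S = -22510 (S = -31142 - (-14927 + 6295) = -31142 - 1*(-8632) = -31142 + 8632 = -22510)
1/S = 1/(-22510) = -1/22510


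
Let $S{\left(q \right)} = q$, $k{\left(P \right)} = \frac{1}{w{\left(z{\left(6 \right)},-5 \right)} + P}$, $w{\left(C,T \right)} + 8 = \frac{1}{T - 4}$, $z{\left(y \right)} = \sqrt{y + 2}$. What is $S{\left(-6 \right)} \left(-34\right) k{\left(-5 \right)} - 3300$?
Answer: $- \frac{195618}{59} \approx -3315.6$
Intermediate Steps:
$z{\left(y \right)} = \sqrt{2 + y}$
$w{\left(C,T \right)} = -8 + \frac{1}{-4 + T}$ ($w{\left(C,T \right)} = -8 + \frac{1}{T - 4} = -8 + \frac{1}{-4 + T}$)
$k{\left(P \right)} = \frac{1}{- \frac{73}{9} + P}$ ($k{\left(P \right)} = \frac{1}{\frac{33 - -40}{-4 - 5} + P} = \frac{1}{\frac{33 + 40}{-9} + P} = \frac{1}{\left(- \frac{1}{9}\right) 73 + P} = \frac{1}{- \frac{73}{9} + P}$)
$S{\left(-6 \right)} \left(-34\right) k{\left(-5 \right)} - 3300 = \left(-6\right) \left(-34\right) \frac{9}{-73 + 9 \left(-5\right)} - 3300 = 204 \frac{9}{-73 - 45} - 3300 = 204 \frac{9}{-118} - 3300 = 204 \cdot 9 \left(- \frac{1}{118}\right) - 3300 = 204 \left(- \frac{9}{118}\right) - 3300 = - \frac{918}{59} - 3300 = - \frac{195618}{59}$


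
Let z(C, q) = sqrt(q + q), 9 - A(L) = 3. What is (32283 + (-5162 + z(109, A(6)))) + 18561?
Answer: 45682 + 2*sqrt(3) ≈ 45685.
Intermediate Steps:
A(L) = 6 (A(L) = 9 - 1*3 = 9 - 3 = 6)
z(C, q) = sqrt(2)*sqrt(q) (z(C, q) = sqrt(2*q) = sqrt(2)*sqrt(q))
(32283 + (-5162 + z(109, A(6)))) + 18561 = (32283 + (-5162 + sqrt(2)*sqrt(6))) + 18561 = (32283 + (-5162 + 2*sqrt(3))) + 18561 = (27121 + 2*sqrt(3)) + 18561 = 45682 + 2*sqrt(3)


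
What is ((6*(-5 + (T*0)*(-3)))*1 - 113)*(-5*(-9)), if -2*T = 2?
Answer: -6435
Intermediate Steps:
T = -1 (T = -½*2 = -1)
((6*(-5 + (T*0)*(-3)))*1 - 113)*(-5*(-9)) = ((6*(-5 - 1*0*(-3)))*1 - 113)*(-5*(-9)) = ((6*(-5 + 0*(-3)))*1 - 113)*45 = ((6*(-5 + 0))*1 - 113)*45 = ((6*(-5))*1 - 113)*45 = (-30*1 - 113)*45 = (-30 - 113)*45 = -143*45 = -6435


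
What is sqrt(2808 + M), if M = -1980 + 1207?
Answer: sqrt(2035) ≈ 45.111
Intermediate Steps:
M = -773
sqrt(2808 + M) = sqrt(2808 - 773) = sqrt(2035)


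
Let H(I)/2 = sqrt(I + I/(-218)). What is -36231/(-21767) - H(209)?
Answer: 36231/21767 - sqrt(9886954)/109 ≈ -27.183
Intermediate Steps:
H(I) = sqrt(47306)*sqrt(I)/109 (H(I) = 2*sqrt(I + I/(-218)) = 2*sqrt(I + I*(-1/218)) = 2*sqrt(I - I/218) = 2*sqrt(217*I/218) = 2*(sqrt(47306)*sqrt(I)/218) = sqrt(47306)*sqrt(I)/109)
-36231/(-21767) - H(209) = -36231/(-21767) - sqrt(47306)*sqrt(209)/109 = -36231*(-1/21767) - sqrt(9886954)/109 = 36231/21767 - sqrt(9886954)/109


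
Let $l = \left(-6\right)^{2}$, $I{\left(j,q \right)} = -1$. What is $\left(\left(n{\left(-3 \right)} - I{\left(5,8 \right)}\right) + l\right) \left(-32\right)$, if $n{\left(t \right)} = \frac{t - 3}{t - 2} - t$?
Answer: $- \frac{6592}{5} \approx -1318.4$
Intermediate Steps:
$l = 36$
$n{\left(t \right)} = - t + \frac{-3 + t}{-2 + t}$ ($n{\left(t \right)} = \frac{-3 + t}{-2 + t} - t = - t + \frac{-3 + t}{-2 + t}$)
$\left(\left(n{\left(-3 \right)} - I{\left(5,8 \right)}\right) + l\right) \left(-32\right) = \left(\left(\frac{-3 - \left(-3\right)^{2} + 3 \left(-3\right)}{-2 - 3} - -1\right) + 36\right) \left(-32\right) = \left(\left(\frac{-3 - 9 - 9}{-5} + 1\right) + 36\right) \left(-32\right) = \left(\left(- \frac{-3 - 9 - 9}{5} + 1\right) + 36\right) \left(-32\right) = \left(\left(\left(- \frac{1}{5}\right) \left(-21\right) + 1\right) + 36\right) \left(-32\right) = \left(\left(\frac{21}{5} + 1\right) + 36\right) \left(-32\right) = \left(\frac{26}{5} + 36\right) \left(-32\right) = \frac{206}{5} \left(-32\right) = - \frac{6592}{5}$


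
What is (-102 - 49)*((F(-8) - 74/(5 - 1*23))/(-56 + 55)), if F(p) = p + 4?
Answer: 151/9 ≈ 16.778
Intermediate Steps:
F(p) = 4 + p
(-102 - 49)*((F(-8) - 74/(5 - 1*23))/(-56 + 55)) = (-102 - 49)*(((4 - 8) - 74/(5 - 1*23))/(-56 + 55)) = -151*(-4 - 74/(5 - 23))/(-1) = -151*(-4 - 74/(-18))*(-1) = -151*(-4 - 74*(-1/18))*(-1) = -151*(-4 + 37/9)*(-1) = -151*(-1)/9 = -151*(-⅑) = 151/9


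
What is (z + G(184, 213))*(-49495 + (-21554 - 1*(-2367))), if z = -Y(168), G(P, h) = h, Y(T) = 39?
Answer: -11950668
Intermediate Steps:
z = -39 (z = -1*39 = -39)
(z + G(184, 213))*(-49495 + (-21554 - 1*(-2367))) = (-39 + 213)*(-49495 + (-21554 - 1*(-2367))) = 174*(-49495 + (-21554 + 2367)) = 174*(-49495 - 19187) = 174*(-68682) = -11950668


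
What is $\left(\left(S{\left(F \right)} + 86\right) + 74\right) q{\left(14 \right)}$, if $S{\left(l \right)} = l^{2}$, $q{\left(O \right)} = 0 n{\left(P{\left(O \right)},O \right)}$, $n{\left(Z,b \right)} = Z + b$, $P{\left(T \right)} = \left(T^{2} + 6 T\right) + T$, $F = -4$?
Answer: $0$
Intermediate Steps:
$P{\left(T \right)} = T^{2} + 7 T$
$q{\left(O \right)} = 0$ ($q{\left(O \right)} = 0 \left(O \left(7 + O\right) + O\right) = 0 \left(O + O \left(7 + O\right)\right) = 0$)
$\left(\left(S{\left(F \right)} + 86\right) + 74\right) q{\left(14 \right)} = \left(\left(\left(-4\right)^{2} + 86\right) + 74\right) 0 = \left(\left(16 + 86\right) + 74\right) 0 = \left(102 + 74\right) 0 = 176 \cdot 0 = 0$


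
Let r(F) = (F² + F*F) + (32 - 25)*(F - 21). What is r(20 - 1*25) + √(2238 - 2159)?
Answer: -132 + √79 ≈ -123.11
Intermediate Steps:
r(F) = -147 + 2*F² + 7*F (r(F) = (F² + F²) + 7*(-21 + F) = 2*F² + (-147 + 7*F) = -147 + 2*F² + 7*F)
r(20 - 1*25) + √(2238 - 2159) = (-147 + 2*(20 - 1*25)² + 7*(20 - 1*25)) + √(2238 - 2159) = (-147 + 2*(20 - 25)² + 7*(20 - 25)) + √79 = (-147 + 2*(-5)² + 7*(-5)) + √79 = (-147 + 2*25 - 35) + √79 = (-147 + 50 - 35) + √79 = -132 + √79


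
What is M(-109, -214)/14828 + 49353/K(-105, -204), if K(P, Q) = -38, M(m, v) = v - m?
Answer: -365905137/281732 ≈ -1298.8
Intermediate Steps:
M(-109, -214)/14828 + 49353/K(-105, -204) = (-214 - 1*(-109))/14828 + 49353/(-38) = (-214 + 109)*(1/14828) + 49353*(-1/38) = -105*1/14828 - 49353/38 = -105/14828 - 49353/38 = -365905137/281732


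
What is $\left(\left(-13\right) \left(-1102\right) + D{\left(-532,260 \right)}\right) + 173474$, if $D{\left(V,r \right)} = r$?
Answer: $188060$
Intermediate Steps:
$\left(\left(-13\right) \left(-1102\right) + D{\left(-532,260 \right)}\right) + 173474 = \left(\left(-13\right) \left(-1102\right) + 260\right) + 173474 = \left(14326 + 260\right) + 173474 = 14586 + 173474 = 188060$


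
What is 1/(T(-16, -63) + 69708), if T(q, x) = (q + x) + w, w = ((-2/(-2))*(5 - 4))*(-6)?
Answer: 1/69623 ≈ 1.4363e-5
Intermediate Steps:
w = -6 (w = (-2*(-½)*1)*(-6) = (1*1)*(-6) = 1*(-6) = -6)
T(q, x) = -6 + q + x (T(q, x) = (q + x) - 6 = -6 + q + x)
1/(T(-16, -63) + 69708) = 1/((-6 - 16 - 63) + 69708) = 1/(-85 + 69708) = 1/69623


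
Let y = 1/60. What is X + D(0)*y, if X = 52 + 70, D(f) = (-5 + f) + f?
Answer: 1463/12 ≈ 121.92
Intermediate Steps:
D(f) = -5 + 2*f
y = 1/60 ≈ 0.016667
X = 122
X + D(0)*y = 122 + (-5 + 2*0)*(1/60) = 122 + (-5 + 0)*(1/60) = 122 - 5*1/60 = 122 - 1/12 = 1463/12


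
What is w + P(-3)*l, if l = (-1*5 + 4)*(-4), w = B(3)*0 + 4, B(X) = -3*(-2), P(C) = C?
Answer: -8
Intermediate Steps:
B(X) = 6
w = 4 (w = 6*0 + 4 = 0 + 4 = 4)
l = 4 (l = (-5 + 4)*(-4) = -1*(-4) = 4)
w + P(-3)*l = 4 - 3*4 = 4 - 12 = -8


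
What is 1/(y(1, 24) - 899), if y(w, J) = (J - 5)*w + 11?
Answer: -1/869 ≈ -0.0011507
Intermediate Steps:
y(w, J) = 11 + w*(-5 + J) (y(w, J) = (-5 + J)*w + 11 = w*(-5 + J) + 11 = 11 + w*(-5 + J))
1/(y(1, 24) - 899) = 1/((11 - 5*1 + 24*1) - 899) = 1/((11 - 5 + 24) - 899) = 1/(30 - 899) = 1/(-869) = -1/869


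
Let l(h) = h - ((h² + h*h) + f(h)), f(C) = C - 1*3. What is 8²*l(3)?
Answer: -960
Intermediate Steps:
f(C) = -3 + C (f(C) = C - 3 = -3 + C)
l(h) = 3 - 2*h² (l(h) = h - ((h² + h*h) + (-3 + h)) = h - ((h² + h²) + (-3 + h)) = h - (2*h² + (-3 + h)) = h - (-3 + h + 2*h²) = h + (3 - h - 2*h²) = 3 - 2*h²)
8²*l(3) = 8²*(3 - 2*3²) = 64*(3 - 2*9) = 64*(3 - 18) = 64*(-15) = -960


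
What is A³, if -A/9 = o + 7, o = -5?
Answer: -5832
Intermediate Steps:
A = -18 (A = -9*(-5 + 7) = -9*2 = -18)
A³ = (-18)³ = -5832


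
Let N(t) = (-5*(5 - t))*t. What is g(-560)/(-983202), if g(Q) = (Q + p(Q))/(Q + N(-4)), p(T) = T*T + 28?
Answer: 26089/31134730 ≈ 0.00083794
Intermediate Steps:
p(T) = 28 + T**2 (p(T) = T**2 + 28 = 28 + T**2)
N(t) = t*(-25 + 5*t) (N(t) = (-25 + 5*t)*t = t*(-25 + 5*t))
g(Q) = (28 + Q + Q**2)/(180 + Q) (g(Q) = (Q + (28 + Q**2))/(Q + 5*(-4)*(-5 - 4)) = (28 + Q + Q**2)/(Q + 5*(-4)*(-9)) = (28 + Q + Q**2)/(Q + 180) = (28 + Q + Q**2)/(180 + Q))
g(-560)/(-983202) = ((28 - 560 + (-560)**2)/(180 - 560))/(-983202) = ((28 - 560 + 313600)/(-380))*(-1/983202) = -1/380*313068*(-1/983202) = -78267/95*(-1/983202) = 26089/31134730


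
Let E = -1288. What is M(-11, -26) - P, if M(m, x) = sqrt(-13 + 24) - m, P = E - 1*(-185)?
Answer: 1114 + sqrt(11) ≈ 1117.3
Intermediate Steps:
P = -1103 (P = -1288 - 1*(-185) = -1288 + 185 = -1103)
M(m, x) = sqrt(11) - m
M(-11, -26) - P = (sqrt(11) - 1*(-11)) - 1*(-1103) = (sqrt(11) + 11) + 1103 = (11 + sqrt(11)) + 1103 = 1114 + sqrt(11)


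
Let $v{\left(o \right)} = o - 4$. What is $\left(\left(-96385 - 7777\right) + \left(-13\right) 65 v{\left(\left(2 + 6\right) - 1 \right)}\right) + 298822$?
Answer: $192125$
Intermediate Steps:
$v{\left(o \right)} = -4 + o$ ($v{\left(o \right)} = o - 4 = -4 + o$)
$\left(\left(-96385 - 7777\right) + \left(-13\right) 65 v{\left(\left(2 + 6\right) - 1 \right)}\right) + 298822 = \left(\left(-96385 - 7777\right) + \left(-13\right) 65 \left(-4 + \left(\left(2 + 6\right) - 1\right)\right)\right) + 298822 = \left(-104162 - 845 \left(-4 + \left(8 - 1\right)\right)\right) + 298822 = \left(-104162 - 845 \left(-4 + 7\right)\right) + 298822 = \left(-104162 - 2535\right) + 298822 = -106697 + 298822 = 192125$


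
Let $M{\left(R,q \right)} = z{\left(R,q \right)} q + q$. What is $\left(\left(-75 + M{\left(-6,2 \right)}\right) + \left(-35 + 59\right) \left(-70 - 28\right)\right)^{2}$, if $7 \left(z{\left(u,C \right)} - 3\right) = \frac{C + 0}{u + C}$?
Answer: $\frac{286760356}{49} \approx 5.8523 \cdot 10^{6}$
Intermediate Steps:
$z{\left(u,C \right)} = 3 + \frac{C}{7 \left(C + u\right)}$ ($z{\left(u,C \right)} = 3 + \frac{\left(C + 0\right) \frac{1}{u + C}}{7} = 3 + \frac{C \frac{1}{C + u}}{7} = 3 + \frac{C}{7 \left(C + u\right)}$)
$M{\left(R,q \right)} = q + \frac{q \left(3 R + \frac{22 q}{7}\right)}{R + q}$ ($M{\left(R,q \right)} = \frac{3 R + \frac{22 q}{7}}{q + R} q + q = \frac{3 R + \frac{22 q}{7}}{R + q} q + q = \frac{q \left(3 R + \frac{22 q}{7}\right)}{R + q} + q = q + \frac{q \left(3 R + \frac{22 q}{7}\right)}{R + q}$)
$\left(\left(-75 + M{\left(-6,2 \right)}\right) + \left(-35 + 59\right) \left(-70 - 28\right)\right)^{2} = \left(\left(-75 + \frac{1}{7} \cdot 2 \frac{1}{-6 + 2} \left(28 \left(-6\right) + 29 \cdot 2\right)\right) + \left(-35 + 59\right) \left(-70 - 28\right)\right)^{2} = \left(\left(-75 + \frac{1}{7} \cdot 2 \frac{1}{-4} \left(-168 + 58\right)\right) + 24 \left(-98\right)\right)^{2} = \left(\left(-75 + \frac{1}{7} \cdot 2 \left(- \frac{1}{4}\right) \left(-110\right)\right) - 2352\right)^{2} = \left(\left(-75 + \frac{55}{7}\right) - 2352\right)^{2} = \left(- \frac{470}{7} - 2352\right)^{2} = \left(- \frac{16934}{7}\right)^{2} = \frac{286760356}{49}$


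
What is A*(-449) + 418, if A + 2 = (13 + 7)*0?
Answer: 1316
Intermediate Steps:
A = -2 (A = -2 + (13 + 7)*0 = -2 + 20*0 = -2 + 0 = -2)
A*(-449) + 418 = -2*(-449) + 418 = 898 + 418 = 1316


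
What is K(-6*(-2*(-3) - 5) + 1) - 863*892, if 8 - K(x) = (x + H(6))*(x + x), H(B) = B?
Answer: -769778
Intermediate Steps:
K(x) = 8 - 2*x*(6 + x) (K(x) = 8 - (x + 6)*(x + x) = 8 - (6 + x)*2*x = 8 - 2*x*(6 + x))
K(-6*(-2*(-3) - 5) + 1) - 863*892 = (8 - 12*(-6*(-2*(-3) - 5) + 1) - 2*(-6*(-2*(-3) - 5) + 1)**2) - 863*892 = (8 - 12*(-6*(6 - 5) + 1) - 2*(-6*(6 - 5) + 1)**2) - 769796 = (8 - 12*(-6 + 1) - 2*(-6 + 1)**2) - 769796 = (8 - 12*(-5) - 2*(-5)**2) - 769796 = (8 + 60 - 2*25) - 769796 = (8 + 60 - 50) - 769796 = 18 - 769796 = -769778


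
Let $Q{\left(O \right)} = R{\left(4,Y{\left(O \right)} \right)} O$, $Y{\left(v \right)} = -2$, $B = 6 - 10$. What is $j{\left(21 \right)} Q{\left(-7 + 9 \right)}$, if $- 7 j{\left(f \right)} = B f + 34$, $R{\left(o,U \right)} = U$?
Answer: $- \frac{200}{7} \approx -28.571$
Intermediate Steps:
$B = -4$
$j{\left(f \right)} = - \frac{34}{7} + \frac{4 f}{7}$ ($j{\left(f \right)} = - \frac{- 4 f + 34}{7} = - \frac{34 - 4 f}{7} = - \frac{34}{7} + \frac{4 f}{7}$)
$Q{\left(O \right)} = - 2 O$
$j{\left(21 \right)} Q{\left(-7 + 9 \right)} = \left(- \frac{34}{7} + \frac{4}{7} \cdot 21\right) \left(- 2 \left(-7 + 9\right)\right) = \left(- \frac{34}{7} + 12\right) \left(\left(-2\right) 2\right) = \frac{50}{7} \left(-4\right) = - \frac{200}{7}$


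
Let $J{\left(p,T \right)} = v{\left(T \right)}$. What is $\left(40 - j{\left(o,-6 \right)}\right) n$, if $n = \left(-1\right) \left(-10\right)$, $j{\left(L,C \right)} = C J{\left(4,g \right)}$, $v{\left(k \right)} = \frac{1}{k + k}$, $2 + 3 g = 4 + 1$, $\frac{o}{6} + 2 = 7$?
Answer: $430$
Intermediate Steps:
$o = 30$ ($o = -12 + 6 \cdot 7 = -12 + 42 = 30$)
$g = 1$ ($g = - \frac{2}{3} + \frac{4 + 1}{3} = - \frac{2}{3} + \frac{1}{3} \cdot 5 = - \frac{2}{3} + \frac{5}{3} = 1$)
$v{\left(k \right)} = \frac{1}{2 k}$
$J{\left(p,T \right)} = \frac{1}{2 T}$
$j{\left(L,C \right)} = \frac{C}{2}$ ($j{\left(L,C \right)} = C \frac{1}{2 \cdot 1} = C \frac{1}{2} \cdot 1 = C \frac{1}{2} = \frac{C}{2}$)
$n = 10$
$\left(40 - j{\left(o,-6 \right)}\right) n = \left(40 - \frac{1}{2} \left(-6\right)\right) 10 = \left(40 - -3\right) 10 = \left(40 + 3\right) 10 = 43 \cdot 10 = 430$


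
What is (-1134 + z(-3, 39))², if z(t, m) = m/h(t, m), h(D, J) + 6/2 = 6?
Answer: 1256641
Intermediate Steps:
h(D, J) = 3 (h(D, J) = -3 + 6 = 3)
z(t, m) = m/3
(-1134 + z(-3, 39))² = (-1134 + (⅓)*39)² = (-1134 + 13)² = (-1121)² = 1256641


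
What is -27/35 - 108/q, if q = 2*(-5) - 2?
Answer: 288/35 ≈ 8.2286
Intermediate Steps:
q = -12 (q = -10 - 2 = -12)
-27/35 - 108/q = -27/35 - 108/(-12) = -27*1/35 - 108*(-1/12) = -27/35 + 9 = 288/35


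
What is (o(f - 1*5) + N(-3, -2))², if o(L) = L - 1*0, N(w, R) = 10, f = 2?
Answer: 49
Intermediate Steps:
o(L) = L (o(L) = L + 0 = L)
(o(f - 1*5) + N(-3, -2))² = ((2 - 1*5) + 10)² = ((2 - 5) + 10)² = (-3 + 10)² = 7² = 49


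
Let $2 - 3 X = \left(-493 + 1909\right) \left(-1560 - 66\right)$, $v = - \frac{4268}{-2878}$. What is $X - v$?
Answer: $\frac{3313173100}{4317} \approx 7.6747 \cdot 10^{5}$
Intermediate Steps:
$v = \frac{2134}{1439}$ ($v = \left(-4268\right) \left(- \frac{1}{2878}\right) = \frac{2134}{1439} \approx 1.483$)
$X = \frac{2302418}{3}$ ($X = \frac{2}{3} - \frac{\left(-493 + 1909\right) \left(-1560 - 66\right)}{3} = \frac{2}{3} - \frac{1416 \left(-1626\right)}{3} = \frac{2}{3} - -767472 = \frac{2}{3} + 767472 = \frac{2302418}{3} \approx 7.6747 \cdot 10^{5}$)
$X - v = \frac{2302418}{3} - \frac{2134}{1439} = \frac{3313173100}{4317}$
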